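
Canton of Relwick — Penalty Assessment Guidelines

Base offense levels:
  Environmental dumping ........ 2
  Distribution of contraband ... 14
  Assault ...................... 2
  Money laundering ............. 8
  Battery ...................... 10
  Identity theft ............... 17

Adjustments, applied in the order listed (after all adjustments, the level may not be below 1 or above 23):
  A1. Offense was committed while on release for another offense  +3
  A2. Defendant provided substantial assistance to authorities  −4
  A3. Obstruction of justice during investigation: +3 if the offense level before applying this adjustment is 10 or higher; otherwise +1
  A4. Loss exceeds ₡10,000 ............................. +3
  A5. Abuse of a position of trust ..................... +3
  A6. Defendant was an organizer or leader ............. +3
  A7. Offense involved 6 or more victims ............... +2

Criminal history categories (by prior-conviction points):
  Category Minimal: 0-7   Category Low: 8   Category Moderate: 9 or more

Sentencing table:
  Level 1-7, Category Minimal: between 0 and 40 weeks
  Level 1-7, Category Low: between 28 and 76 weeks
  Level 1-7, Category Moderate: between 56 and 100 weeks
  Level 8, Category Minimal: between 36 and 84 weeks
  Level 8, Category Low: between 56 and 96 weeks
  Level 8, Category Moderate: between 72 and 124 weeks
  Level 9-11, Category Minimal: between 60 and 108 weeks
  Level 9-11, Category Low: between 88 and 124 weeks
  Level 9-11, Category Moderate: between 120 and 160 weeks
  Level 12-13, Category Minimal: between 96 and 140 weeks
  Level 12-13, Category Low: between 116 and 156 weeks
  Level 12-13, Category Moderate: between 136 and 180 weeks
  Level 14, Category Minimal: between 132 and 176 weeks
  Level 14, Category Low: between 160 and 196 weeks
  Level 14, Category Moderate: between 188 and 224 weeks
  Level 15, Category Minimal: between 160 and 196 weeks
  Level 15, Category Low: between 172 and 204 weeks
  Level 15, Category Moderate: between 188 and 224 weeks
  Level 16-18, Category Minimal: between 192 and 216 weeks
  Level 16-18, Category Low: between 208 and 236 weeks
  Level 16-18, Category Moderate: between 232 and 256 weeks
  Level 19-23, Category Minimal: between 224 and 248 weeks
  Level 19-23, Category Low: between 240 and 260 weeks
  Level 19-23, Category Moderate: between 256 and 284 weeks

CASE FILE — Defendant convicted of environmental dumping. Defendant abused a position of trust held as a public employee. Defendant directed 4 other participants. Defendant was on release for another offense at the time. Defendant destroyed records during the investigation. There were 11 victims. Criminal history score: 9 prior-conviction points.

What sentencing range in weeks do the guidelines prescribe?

188-224 weeks

Base offense level for environmental dumping: 2.
A1 applies: 2 + 3 = 5.
A3 applies (level before this adjustment is 5 < 10, so +1): 5 + 1 = 6.
A5 applies: 6 + 3 = 9.
A6 applies: 9 + 3 = 12.
A7 applies: 12 + 2 = 14.
Final offense level: 14.
Criminal history: 9 prior points → Category Moderate (9+).
Level 14 falls in the 14 band.
Grid: Level 14 × Category Moderate = 188-224 weeks.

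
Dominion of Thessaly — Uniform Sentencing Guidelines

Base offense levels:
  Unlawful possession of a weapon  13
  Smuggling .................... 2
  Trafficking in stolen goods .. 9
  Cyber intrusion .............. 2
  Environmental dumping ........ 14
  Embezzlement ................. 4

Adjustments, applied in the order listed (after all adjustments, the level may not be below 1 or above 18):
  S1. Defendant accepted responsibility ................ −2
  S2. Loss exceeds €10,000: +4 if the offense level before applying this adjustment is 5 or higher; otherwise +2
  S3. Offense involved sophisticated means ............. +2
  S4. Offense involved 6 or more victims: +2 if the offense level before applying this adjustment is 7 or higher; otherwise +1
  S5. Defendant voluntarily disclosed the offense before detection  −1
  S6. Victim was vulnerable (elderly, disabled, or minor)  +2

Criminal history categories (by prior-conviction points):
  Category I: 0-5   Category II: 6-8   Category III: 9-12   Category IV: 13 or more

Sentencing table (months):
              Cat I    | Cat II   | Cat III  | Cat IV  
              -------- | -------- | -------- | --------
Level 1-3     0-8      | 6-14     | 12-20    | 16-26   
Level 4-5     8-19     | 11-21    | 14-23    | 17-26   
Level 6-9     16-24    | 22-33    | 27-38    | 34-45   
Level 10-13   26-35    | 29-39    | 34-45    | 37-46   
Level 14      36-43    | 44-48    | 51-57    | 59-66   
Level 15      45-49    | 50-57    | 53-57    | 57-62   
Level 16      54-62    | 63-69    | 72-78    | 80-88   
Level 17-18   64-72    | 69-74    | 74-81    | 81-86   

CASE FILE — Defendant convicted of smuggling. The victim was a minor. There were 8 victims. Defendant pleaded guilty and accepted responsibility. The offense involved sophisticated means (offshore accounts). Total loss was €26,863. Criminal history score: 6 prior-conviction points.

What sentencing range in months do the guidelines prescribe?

Base offense level for smuggling: 2.
S1 applies: 2 − 2 = 0.
S2 applies (level before this adjustment is 0 < 5, so +2): 0 + 2 = 2.
S3 applies: 2 + 2 = 4.
S4 applies (level before this adjustment is 4 < 7, so +1): 4 + 1 = 5.
S6 applies: 5 + 2 = 7.
Final offense level: 7.
Criminal history: 6 prior points → Category II (6-8).
Level 7 falls in the 6-9 band.
Grid: Level 6-9 × Category II = 22-33 months.

22-33 months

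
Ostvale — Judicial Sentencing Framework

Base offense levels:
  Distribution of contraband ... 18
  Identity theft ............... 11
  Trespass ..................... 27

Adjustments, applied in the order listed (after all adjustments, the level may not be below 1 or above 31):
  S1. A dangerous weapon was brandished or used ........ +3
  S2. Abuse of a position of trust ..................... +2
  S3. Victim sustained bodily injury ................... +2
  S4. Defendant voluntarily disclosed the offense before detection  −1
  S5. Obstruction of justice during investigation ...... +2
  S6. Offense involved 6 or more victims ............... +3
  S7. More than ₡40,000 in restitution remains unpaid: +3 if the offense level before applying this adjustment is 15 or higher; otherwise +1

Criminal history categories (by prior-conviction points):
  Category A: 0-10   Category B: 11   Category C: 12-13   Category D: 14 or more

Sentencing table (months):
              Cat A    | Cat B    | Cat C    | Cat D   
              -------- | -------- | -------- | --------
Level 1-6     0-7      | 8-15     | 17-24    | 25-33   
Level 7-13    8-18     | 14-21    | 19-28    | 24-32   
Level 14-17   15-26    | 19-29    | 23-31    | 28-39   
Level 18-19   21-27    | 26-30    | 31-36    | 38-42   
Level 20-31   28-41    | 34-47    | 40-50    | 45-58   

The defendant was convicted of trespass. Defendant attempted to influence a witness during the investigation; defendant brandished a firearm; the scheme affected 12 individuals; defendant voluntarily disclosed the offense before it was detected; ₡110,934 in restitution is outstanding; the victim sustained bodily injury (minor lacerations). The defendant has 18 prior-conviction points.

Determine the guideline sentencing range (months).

Base offense level for trespass: 27.
S1 applies: 27 + 3 = 30.
S3 applies: 30 + 2 = 32.
S4 applies: 32 − 1 = 31.
S5 applies: 31 + 2 = 33.
S6 applies: 33 + 3 = 36.
S7 applies (level before this adjustment is 36 ≥ 15, so +3): 36 + 3 = 39.
Level 39 exceeds the maximum of 31; capped at 31.
Final offense level: 31.
Criminal history: 18 prior points → Category D (14+).
Level 31 falls in the 20-31 band.
Grid: Level 20-31 × Category D = 45-58 months.

45-58 months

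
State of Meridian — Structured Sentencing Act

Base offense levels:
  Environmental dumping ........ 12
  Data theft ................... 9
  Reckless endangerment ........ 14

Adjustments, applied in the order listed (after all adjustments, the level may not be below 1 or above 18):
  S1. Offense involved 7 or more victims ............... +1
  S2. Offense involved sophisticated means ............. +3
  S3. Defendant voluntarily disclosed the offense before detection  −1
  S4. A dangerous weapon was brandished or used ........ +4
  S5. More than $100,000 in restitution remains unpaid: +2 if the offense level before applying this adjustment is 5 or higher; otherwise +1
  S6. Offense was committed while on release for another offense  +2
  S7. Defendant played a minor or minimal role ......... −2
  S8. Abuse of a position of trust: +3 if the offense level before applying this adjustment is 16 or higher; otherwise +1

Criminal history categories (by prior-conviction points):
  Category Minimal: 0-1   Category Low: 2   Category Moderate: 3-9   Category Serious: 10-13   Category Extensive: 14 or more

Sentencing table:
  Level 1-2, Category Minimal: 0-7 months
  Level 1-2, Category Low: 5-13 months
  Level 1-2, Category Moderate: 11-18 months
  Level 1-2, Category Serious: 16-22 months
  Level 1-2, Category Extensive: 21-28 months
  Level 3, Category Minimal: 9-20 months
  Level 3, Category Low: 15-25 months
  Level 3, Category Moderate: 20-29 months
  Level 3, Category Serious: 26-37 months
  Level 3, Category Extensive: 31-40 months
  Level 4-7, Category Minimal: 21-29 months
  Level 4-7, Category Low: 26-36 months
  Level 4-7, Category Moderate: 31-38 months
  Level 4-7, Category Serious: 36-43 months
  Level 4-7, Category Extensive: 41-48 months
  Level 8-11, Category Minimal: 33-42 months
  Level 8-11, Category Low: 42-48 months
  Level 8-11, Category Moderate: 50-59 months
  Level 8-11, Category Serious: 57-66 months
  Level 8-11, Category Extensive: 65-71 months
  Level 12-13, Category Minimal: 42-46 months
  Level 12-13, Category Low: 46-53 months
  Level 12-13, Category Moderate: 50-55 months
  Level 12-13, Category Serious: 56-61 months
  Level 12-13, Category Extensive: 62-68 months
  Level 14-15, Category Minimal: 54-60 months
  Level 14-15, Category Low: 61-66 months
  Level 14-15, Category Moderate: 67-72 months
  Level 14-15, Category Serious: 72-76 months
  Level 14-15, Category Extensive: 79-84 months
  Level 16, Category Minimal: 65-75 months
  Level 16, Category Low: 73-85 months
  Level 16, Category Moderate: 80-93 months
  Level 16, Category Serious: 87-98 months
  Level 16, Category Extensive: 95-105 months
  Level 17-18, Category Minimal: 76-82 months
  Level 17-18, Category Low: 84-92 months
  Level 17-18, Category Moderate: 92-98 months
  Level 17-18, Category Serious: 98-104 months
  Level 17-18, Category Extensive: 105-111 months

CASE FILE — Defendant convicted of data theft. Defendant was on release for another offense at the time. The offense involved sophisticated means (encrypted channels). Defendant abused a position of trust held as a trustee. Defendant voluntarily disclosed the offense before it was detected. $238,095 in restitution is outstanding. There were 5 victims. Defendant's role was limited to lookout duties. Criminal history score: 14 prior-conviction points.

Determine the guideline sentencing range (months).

Base offense level for data theft: 9.
S2 applies: 9 + 3 = 12.
S3 applies: 12 − 1 = 11.
S4 does not apply.
S5 applies (level before this adjustment is 11 ≥ 5, so +2): 11 + 2 = 13.
S6 applies: 13 + 2 = 15.
S7 applies: 15 − 2 = 13.
S8 applies (level before this adjustment is 13 < 16, so +1): 13 + 1 = 14.
Final offense level: 14.
Criminal history: 14 prior points → Category Extensive (14+).
Level 14 falls in the 14-15 band.
Grid: Level 14-15 × Category Extensive = 79-84 months.

79-84 months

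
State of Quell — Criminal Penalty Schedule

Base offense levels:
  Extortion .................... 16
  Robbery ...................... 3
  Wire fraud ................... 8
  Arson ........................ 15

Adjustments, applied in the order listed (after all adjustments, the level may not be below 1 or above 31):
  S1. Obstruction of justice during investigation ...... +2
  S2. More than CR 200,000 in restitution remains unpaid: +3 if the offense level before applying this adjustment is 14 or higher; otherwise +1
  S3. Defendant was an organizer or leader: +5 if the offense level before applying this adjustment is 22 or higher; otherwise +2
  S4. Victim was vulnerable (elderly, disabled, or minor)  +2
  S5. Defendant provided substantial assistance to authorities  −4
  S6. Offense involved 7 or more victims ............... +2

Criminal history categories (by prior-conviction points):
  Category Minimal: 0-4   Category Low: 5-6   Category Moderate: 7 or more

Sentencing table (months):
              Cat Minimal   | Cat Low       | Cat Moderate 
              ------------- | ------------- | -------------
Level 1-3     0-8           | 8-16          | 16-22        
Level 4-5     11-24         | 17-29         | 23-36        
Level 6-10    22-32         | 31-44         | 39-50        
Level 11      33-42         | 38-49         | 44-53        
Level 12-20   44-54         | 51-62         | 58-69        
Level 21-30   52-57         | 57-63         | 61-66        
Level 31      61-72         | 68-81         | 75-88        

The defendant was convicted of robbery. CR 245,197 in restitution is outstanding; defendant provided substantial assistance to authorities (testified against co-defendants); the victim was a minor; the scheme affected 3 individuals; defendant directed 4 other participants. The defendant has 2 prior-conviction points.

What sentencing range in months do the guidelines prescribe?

Base offense level for robbery: 3.
S1 does not apply.
S2 applies (level before this adjustment is 3 < 14, so +1): 3 + 1 = 4.
S3 applies (level before this adjustment is 4 < 22, so +2): 4 + 2 = 6.
S4 applies: 6 + 2 = 8.
S5 applies: 8 − 4 = 4.
Final offense level: 4.
Criminal history: 2 prior points → Category Minimal (0-4).
Level 4 falls in the 4-5 band.
Grid: Level 4-5 × Category Minimal = 11-24 months.

11-24 months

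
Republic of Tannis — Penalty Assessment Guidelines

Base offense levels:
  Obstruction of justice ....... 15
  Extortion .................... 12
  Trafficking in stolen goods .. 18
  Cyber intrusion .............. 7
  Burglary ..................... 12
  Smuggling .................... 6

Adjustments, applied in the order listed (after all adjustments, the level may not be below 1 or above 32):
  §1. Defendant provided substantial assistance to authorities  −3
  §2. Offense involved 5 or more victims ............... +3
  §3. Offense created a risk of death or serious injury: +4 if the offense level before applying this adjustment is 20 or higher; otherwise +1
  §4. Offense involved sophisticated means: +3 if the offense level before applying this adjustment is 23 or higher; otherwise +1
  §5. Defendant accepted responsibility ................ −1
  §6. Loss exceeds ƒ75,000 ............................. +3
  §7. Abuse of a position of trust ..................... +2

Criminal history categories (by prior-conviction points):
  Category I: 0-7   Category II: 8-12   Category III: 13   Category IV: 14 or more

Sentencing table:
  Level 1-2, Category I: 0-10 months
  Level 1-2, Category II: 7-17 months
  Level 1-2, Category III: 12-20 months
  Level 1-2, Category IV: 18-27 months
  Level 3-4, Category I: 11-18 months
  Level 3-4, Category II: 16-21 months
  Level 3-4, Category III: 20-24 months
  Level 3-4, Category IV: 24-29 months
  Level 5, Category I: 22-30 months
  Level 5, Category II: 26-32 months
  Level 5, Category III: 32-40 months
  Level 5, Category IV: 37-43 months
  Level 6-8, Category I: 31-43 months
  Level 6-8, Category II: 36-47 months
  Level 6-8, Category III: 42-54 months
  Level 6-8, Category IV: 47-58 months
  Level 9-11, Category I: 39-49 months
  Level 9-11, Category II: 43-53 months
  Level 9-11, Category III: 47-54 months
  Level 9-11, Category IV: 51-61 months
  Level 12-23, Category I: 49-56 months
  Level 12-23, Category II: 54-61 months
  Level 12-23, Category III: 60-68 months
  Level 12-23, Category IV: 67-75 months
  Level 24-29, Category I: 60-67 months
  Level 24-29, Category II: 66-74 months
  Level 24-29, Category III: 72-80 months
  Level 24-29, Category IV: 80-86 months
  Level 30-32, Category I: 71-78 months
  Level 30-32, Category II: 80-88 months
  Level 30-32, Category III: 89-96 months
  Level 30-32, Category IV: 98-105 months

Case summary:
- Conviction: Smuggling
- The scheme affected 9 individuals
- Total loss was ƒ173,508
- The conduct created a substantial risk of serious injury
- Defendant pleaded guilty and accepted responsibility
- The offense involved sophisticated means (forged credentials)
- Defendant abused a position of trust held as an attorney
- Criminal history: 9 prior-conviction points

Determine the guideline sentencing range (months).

54-61 months

Base offense level for smuggling: 6.
§2 applies: 6 + 3 = 9.
§3 applies (level before this adjustment is 9 < 20, so +1): 9 + 1 = 10.
§4 applies (level before this adjustment is 10 < 23, so +1): 10 + 1 = 11.
§5 applies: 11 − 1 = 10.
§6 applies: 10 + 3 = 13.
§7 applies: 13 + 2 = 15.
Final offense level: 15.
Criminal history: 9 prior points → Category II (8-12).
Level 15 falls in the 12-23 band.
Grid: Level 12-23 × Category II = 54-61 months.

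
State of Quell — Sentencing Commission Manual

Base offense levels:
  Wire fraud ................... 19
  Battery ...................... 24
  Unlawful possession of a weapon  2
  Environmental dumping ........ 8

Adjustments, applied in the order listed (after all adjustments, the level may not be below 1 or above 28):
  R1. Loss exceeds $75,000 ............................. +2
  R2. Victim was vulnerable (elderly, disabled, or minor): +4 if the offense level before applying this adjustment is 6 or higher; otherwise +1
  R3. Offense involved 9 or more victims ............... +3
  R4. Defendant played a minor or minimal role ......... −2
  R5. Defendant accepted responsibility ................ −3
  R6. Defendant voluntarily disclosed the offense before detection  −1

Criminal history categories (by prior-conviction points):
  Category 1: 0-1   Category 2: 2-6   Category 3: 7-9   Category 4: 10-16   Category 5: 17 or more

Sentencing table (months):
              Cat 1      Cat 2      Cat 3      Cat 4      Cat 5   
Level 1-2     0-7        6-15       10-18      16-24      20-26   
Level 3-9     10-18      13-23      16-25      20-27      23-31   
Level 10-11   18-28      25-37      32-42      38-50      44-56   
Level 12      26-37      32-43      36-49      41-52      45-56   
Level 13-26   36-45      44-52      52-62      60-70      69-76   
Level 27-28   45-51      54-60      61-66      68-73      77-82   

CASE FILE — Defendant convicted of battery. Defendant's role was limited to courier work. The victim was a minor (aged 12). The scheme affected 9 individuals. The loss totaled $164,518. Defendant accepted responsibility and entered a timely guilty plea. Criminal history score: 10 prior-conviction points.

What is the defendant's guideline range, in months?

68-73 months

Base offense level for battery: 24.
R1 applies: 24 + 2 = 26.
R2 applies (level before this adjustment is 26 ≥ 6, so +4): 26 + 4 = 30.
R3 applies: 30 + 3 = 33.
R4 applies: 33 − 2 = 31.
R5 applies: 31 − 3 = 28.
Final offense level: 28.
Criminal history: 10 prior points → Category 4 (10-16).
Level 28 falls in the 27-28 band.
Grid: Level 27-28 × Category 4 = 68-73 months.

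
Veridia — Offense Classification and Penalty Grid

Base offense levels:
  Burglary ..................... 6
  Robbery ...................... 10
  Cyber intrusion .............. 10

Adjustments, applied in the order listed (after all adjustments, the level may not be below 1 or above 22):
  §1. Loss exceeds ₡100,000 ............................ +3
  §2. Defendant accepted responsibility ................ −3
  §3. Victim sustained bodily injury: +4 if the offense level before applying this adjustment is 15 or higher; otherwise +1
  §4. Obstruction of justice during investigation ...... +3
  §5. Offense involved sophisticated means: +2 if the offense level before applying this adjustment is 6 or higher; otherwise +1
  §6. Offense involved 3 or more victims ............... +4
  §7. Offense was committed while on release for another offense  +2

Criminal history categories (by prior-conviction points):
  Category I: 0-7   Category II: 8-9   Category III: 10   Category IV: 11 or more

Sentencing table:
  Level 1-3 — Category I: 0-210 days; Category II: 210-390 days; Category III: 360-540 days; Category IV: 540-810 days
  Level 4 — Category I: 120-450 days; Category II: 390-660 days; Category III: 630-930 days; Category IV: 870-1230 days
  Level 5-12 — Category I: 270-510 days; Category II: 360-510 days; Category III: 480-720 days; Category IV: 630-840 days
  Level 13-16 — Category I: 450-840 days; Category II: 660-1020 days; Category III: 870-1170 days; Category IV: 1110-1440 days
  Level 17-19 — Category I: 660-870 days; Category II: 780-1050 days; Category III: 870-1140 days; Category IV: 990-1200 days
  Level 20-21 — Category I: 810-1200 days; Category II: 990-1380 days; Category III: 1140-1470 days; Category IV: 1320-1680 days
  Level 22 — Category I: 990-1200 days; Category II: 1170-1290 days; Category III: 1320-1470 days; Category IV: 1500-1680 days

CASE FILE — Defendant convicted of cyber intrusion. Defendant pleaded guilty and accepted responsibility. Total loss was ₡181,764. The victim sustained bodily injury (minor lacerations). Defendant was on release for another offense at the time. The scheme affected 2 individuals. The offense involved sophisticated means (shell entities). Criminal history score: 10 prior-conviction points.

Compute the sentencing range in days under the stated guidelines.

870-1170 days

Base offense level for cyber intrusion: 10.
§1 applies: 10 + 3 = 13.
§2 applies: 13 − 3 = 10.
§3 applies (level before this adjustment is 10 < 15, so +1): 10 + 1 = 11.
§5 applies (level before this adjustment is 11 ≥ 6, so +2): 11 + 2 = 13.
§6 does not apply.
§7 applies: 13 + 2 = 15.
Final offense level: 15.
Criminal history: 10 prior points → Category III (10).
Level 15 falls in the 13-16 band.
Grid: Level 13-16 × Category III = 870-1170 days.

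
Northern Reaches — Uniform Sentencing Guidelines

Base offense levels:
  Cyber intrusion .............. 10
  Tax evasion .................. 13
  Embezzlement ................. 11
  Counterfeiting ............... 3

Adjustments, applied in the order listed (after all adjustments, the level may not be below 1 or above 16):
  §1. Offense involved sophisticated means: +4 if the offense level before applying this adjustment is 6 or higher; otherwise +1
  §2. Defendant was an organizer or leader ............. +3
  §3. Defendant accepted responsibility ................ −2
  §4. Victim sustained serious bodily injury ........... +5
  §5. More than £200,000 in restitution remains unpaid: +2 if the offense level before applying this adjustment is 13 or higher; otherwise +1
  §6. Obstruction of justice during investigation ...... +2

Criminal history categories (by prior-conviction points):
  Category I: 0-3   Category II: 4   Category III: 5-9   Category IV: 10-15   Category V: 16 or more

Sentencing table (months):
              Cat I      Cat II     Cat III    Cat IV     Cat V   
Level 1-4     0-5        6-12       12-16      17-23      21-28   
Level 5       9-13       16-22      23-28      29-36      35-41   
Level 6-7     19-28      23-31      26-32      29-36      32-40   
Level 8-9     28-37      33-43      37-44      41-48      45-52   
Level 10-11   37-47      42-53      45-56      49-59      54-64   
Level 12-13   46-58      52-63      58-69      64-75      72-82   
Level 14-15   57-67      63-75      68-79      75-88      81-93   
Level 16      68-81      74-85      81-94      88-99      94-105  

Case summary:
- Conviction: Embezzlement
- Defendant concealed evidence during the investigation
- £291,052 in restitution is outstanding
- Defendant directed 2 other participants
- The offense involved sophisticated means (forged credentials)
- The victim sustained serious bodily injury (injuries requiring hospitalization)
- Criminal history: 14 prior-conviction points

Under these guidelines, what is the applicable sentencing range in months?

88-99 months

Base offense level for embezzlement: 11.
§1 applies (level before this adjustment is 11 ≥ 6, so +4): 11 + 4 = 15.
§2 applies: 15 + 3 = 18.
§3 does not apply.
§4 applies: 18 + 5 = 23.
§5 applies (level before this adjustment is 23 ≥ 13, so +2): 23 + 2 = 25.
§6 applies: 25 + 2 = 27.
Level 27 exceeds the maximum of 16; capped at 16.
Final offense level: 16.
Criminal history: 14 prior points → Category IV (10-15).
Level 16 falls in the 16 band.
Grid: Level 16 × Category IV = 88-99 months.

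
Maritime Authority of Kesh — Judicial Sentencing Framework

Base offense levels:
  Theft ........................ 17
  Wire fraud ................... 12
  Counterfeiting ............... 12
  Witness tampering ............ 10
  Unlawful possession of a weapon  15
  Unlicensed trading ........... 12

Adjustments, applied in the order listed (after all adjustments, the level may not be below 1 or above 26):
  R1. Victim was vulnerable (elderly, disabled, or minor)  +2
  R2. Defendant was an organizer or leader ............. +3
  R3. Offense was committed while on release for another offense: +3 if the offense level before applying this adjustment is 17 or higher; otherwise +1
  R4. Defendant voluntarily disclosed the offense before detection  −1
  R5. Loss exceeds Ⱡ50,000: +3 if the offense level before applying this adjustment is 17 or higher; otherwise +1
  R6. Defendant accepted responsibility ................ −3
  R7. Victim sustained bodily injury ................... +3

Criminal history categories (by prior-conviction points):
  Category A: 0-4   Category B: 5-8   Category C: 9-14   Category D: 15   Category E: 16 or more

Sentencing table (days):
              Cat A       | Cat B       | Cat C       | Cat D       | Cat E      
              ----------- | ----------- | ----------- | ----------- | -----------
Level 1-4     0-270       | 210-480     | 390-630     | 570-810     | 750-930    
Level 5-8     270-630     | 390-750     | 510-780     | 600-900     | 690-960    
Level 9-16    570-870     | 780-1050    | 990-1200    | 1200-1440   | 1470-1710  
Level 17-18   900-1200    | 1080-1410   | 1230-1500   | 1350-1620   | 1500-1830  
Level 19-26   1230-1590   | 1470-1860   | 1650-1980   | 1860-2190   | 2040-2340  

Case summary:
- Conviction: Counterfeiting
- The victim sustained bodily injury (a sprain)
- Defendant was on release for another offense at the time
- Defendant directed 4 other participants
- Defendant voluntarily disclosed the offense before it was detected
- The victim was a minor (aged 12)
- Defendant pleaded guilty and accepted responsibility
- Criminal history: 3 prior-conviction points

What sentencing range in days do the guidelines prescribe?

Base offense level for counterfeiting: 12.
R1 applies: 12 + 2 = 14.
R2 applies: 14 + 3 = 17.
R3 applies (level before this adjustment is 17 ≥ 17, so +3): 17 + 3 = 20.
R4 applies: 20 − 1 = 19.
R5 does not apply.
R6 applies: 19 − 3 = 16.
R7 applies: 16 + 3 = 19.
Final offense level: 19.
Criminal history: 3 prior points → Category A (0-4).
Level 19 falls in the 19-26 band.
Grid: Level 19-26 × Category A = 1230-1590 days.

1230-1590 days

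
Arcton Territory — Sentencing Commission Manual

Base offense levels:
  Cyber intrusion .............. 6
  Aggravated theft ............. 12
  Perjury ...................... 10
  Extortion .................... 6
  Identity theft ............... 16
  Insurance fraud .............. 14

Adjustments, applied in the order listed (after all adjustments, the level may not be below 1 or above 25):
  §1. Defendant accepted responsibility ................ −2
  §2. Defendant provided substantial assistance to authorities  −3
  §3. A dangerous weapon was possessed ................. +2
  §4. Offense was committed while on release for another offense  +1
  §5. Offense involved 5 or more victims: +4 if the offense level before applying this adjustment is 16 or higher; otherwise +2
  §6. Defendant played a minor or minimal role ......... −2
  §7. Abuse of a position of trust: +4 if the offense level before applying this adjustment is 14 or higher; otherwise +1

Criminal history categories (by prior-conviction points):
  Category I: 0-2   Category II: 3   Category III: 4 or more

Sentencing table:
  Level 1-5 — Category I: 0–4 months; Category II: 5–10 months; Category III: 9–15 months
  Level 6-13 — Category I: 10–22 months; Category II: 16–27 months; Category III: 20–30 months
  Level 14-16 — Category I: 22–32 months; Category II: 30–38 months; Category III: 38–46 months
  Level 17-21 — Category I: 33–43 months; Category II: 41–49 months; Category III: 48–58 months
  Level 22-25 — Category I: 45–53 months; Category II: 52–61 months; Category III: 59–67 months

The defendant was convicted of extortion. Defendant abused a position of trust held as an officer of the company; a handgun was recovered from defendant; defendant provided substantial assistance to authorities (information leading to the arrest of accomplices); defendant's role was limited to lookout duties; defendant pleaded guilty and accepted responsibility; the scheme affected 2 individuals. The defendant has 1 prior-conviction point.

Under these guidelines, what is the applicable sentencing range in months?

0-4 months

Base offense level for extortion: 6.
§1 applies: 6 − 2 = 4.
§2 applies: 4 − 3 = 1.
§3 applies: 1 + 2 = 3.
§5 does not apply.
§6 applies: 3 − 2 = 1.
§7 applies (level before this adjustment is 1 < 14, so +1): 1 + 1 = 2.
Final offense level: 2.
Criminal history: 1 prior point → Category I (0-2).
Level 2 falls in the 1-5 band.
Grid: Level 1-5 × Category I = 0-4 months.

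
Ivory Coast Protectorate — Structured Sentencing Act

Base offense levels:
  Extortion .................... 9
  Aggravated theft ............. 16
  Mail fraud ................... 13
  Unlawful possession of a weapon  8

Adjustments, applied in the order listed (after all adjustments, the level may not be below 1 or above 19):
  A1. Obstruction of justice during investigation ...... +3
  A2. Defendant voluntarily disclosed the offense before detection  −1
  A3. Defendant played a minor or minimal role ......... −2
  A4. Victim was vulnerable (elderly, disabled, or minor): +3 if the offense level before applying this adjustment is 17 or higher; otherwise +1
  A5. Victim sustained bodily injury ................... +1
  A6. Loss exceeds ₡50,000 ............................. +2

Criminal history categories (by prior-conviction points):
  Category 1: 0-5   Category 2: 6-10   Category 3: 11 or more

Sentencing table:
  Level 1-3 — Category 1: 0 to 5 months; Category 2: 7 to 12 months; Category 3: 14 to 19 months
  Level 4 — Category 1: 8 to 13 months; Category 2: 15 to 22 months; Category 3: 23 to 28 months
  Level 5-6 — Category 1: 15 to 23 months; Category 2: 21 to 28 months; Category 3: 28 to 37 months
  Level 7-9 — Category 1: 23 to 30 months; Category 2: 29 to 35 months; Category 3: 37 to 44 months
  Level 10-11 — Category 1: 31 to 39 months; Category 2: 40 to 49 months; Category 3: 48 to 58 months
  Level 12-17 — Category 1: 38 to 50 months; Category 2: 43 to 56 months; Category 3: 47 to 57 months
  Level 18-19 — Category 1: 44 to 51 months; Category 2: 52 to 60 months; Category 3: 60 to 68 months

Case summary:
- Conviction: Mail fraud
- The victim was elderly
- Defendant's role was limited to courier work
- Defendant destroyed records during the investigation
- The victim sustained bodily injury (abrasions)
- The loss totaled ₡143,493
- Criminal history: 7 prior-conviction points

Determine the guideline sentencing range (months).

52-60 months

Base offense level for mail fraud: 13.
A1 applies: 13 + 3 = 16.
A3 applies: 16 − 2 = 14.
A4 applies (level before this adjustment is 14 < 17, so +1): 14 + 1 = 15.
A5 applies: 15 + 1 = 16.
A6 applies: 16 + 2 = 18.
Final offense level: 18.
Criminal history: 7 prior points → Category 2 (6-10).
Level 18 falls in the 18-19 band.
Grid: Level 18-19 × Category 2 = 52-60 months.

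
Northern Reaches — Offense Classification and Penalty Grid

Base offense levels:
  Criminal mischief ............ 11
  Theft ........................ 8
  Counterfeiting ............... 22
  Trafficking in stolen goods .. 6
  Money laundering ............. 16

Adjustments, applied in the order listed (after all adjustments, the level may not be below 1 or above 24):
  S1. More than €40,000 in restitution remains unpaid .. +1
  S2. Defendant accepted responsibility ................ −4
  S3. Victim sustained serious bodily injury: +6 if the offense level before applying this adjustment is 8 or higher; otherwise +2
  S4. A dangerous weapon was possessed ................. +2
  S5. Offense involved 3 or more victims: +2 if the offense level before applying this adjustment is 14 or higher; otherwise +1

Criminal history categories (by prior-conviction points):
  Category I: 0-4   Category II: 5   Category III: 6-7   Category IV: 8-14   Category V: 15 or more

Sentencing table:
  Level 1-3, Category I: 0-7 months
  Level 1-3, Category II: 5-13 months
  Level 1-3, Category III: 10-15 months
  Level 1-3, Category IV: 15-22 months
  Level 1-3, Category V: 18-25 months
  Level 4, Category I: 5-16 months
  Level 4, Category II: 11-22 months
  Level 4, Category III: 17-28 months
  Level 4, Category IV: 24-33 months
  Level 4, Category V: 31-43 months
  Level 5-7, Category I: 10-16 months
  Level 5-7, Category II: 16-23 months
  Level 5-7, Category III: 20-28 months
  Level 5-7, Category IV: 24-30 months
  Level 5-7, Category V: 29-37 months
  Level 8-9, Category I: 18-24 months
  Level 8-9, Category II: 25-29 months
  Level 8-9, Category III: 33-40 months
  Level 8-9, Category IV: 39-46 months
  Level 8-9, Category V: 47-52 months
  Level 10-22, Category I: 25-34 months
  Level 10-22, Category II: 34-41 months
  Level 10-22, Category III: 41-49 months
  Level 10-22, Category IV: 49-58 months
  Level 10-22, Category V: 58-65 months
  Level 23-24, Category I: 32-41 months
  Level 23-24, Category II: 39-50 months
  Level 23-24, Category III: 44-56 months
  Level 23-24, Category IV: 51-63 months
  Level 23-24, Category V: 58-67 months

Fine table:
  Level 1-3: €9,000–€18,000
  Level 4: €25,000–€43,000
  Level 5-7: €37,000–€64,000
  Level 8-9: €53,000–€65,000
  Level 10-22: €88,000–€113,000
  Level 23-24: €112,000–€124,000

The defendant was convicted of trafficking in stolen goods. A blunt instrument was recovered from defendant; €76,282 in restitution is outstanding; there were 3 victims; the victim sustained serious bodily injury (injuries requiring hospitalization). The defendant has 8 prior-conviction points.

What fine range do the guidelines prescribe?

€88,000–€113,000

Base offense level for trafficking in stolen goods: 6.
S1 applies: 6 + 1 = 7.
S2 does not apply.
S3 applies (level before this adjustment is 7 < 8, so +2): 7 + 2 = 9.
S4 applies: 9 + 2 = 11.
S5 applies (level before this adjustment is 11 < 14, so +1): 11 + 1 = 12.
Final offense level: 12.
Level 12 falls in the 10-22 band.
Fine table: Level 10-22 → €88,000–€113,000.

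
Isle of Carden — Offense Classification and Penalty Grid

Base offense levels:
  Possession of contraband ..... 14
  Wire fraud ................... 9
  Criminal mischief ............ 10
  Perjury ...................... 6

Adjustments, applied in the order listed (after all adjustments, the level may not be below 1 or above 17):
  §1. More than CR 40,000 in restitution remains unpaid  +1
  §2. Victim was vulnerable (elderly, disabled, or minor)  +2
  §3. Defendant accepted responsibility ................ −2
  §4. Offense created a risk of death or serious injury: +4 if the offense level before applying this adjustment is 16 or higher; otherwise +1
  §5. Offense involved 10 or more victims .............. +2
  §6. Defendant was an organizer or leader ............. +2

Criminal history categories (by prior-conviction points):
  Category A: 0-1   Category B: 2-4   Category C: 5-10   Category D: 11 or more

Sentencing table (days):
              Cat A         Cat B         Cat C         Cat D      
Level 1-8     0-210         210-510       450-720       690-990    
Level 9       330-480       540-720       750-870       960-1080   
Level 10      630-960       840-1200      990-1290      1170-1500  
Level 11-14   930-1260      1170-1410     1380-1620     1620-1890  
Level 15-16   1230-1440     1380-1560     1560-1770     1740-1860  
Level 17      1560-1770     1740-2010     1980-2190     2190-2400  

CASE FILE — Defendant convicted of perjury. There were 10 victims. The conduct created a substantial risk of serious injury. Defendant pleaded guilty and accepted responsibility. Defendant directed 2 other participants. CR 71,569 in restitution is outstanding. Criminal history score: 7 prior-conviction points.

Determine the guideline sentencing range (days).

Base offense level for perjury: 6.
§1 applies: 6 + 1 = 7.
§3 applies: 7 − 2 = 5.
§4 applies (level before this adjustment is 5 < 16, so +1): 5 + 1 = 6.
§5 applies: 6 + 2 = 8.
§6 applies: 8 + 2 = 10.
Final offense level: 10.
Criminal history: 7 prior points → Category C (5-10).
Level 10 falls in the 10 band.
Grid: Level 10 × Category C = 990-1290 days.

990-1290 days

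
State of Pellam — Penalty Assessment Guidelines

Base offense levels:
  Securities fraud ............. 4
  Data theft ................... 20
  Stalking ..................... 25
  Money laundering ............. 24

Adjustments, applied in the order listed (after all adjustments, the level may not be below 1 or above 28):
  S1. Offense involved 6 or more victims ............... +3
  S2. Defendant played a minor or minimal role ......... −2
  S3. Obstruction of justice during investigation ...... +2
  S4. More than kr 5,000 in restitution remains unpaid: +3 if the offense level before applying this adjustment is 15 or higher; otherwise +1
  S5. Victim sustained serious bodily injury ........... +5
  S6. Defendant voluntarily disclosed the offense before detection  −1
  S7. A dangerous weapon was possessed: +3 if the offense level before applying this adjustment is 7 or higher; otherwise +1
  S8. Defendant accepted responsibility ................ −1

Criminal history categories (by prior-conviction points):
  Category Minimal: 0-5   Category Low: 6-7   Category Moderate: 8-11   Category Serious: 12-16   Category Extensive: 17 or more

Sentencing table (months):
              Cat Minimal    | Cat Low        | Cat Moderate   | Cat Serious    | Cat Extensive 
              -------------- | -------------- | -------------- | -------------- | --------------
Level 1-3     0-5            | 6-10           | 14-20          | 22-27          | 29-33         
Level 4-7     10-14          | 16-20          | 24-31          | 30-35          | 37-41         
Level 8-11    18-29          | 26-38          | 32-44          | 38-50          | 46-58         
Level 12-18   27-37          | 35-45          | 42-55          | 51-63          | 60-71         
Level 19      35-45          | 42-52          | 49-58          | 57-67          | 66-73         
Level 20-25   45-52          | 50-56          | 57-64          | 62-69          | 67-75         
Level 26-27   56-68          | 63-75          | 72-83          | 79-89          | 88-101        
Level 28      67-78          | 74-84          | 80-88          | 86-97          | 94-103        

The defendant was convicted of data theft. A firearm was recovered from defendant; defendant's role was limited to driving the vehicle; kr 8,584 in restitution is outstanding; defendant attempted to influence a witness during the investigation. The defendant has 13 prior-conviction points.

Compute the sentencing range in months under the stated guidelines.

Base offense level for data theft: 20.
S1 does not apply.
S2 applies: 20 − 2 = 18.
S3 applies: 18 + 2 = 20.
S4 applies (level before this adjustment is 20 ≥ 15, so +3): 20 + 3 = 23.
S5 does not apply.
S7 applies (level before this adjustment is 23 ≥ 7, so +3): 23 + 3 = 26.
S8 does not apply.
Final offense level: 26.
Criminal history: 13 prior points → Category Serious (12-16).
Level 26 falls in the 26-27 band.
Grid: Level 26-27 × Category Serious = 79-89 months.

79-89 months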